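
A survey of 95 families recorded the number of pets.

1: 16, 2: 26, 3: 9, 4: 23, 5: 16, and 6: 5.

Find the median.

Cumulative frequencies: 16, 42, 51, 74, 90, 95
n = 95, so the median is the value in position (n+1)/2 = 48.
Position 48 falls at value 3.

3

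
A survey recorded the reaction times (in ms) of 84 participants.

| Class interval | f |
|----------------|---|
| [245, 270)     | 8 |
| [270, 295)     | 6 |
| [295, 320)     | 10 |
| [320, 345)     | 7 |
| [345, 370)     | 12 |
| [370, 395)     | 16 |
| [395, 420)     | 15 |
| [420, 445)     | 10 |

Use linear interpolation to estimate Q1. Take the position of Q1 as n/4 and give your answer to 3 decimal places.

312.500

Cumulative frequencies: 8, 14, 24, 31, 43, 59, 74, 84
n = 84; position = n/4 = 21.
This falls in the class [295, 320): L = 295, F = 14, f = 10, h = 25.
Lower quartile ≈ 295 + ((21 − 14) / 10) × 25 = 312.5000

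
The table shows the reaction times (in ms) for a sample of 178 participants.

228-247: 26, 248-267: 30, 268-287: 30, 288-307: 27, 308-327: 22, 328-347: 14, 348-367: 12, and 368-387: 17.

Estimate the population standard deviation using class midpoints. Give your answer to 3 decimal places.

43.470

Midpoints: 237.5, 257.5, 277.5, 297.5, 317.5, 337.5, 357.5, 377.5
n = 178, Σfm = 52675, mean = 295.9270
Σfm² = 15924312.5
Σf(m − x̄)² = Σfm² − (Σfm)²/n = 15924312.5 − 52675²/178 = 336359.5506
Population variance = 336359.5506 / 178 = 1889.6604
Standard deviation = √1889.6604 = 43.4702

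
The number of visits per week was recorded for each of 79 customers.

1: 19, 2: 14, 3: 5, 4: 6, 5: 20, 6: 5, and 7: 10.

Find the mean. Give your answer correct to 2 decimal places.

Values: 1, 2, 3, 4, 5, 6, 7
Σfx = 19×1 + 14×2 + 5×3 + 6×4 + 20×5 + 5×6 + 10×7 = 286
n = Σf = 79
Mean = 286 / 79 = 3.6203

3.62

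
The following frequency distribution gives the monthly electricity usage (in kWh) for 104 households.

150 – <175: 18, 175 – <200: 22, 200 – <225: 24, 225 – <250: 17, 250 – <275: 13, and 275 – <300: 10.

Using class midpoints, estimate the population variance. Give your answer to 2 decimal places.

1507.43

Midpoints: 162.5, 187.5, 212.5, 237.5, 262.5, 287.5
n = 104, Σfm = 22475, mean = 216.1058
Σfm² = 5013750
Σf(m − x̄)² = Σfm² − (Σfm)²/n = 5013750 − 22475²/104 = 156772.8365
Population variance = 156772.8365 / 104 = 1507.4311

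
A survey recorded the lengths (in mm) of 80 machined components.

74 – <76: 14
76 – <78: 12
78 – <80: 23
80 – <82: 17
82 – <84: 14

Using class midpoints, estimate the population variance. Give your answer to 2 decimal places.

Midpoints: 75, 77, 79, 81, 83
n = 80, Σfm = 6330, mean = 79.1250
Σfm² = 501424
Σf(m − x̄)² = Σfm² − (Σfm)²/n = 501424 − 6330²/80 = 562.7500
Population variance = 562.7500 / 80 = 7.0344

7.03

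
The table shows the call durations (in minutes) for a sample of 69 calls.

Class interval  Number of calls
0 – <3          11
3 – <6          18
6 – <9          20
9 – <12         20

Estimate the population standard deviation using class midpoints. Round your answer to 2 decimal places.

Midpoints: 1.5, 4.5, 7.5, 10.5
n = 69, Σfm = 457.5, mean = 6.6304
Σfm² = 3719.25
Σf(m − x̄)² = Σfm² − (Σfm)²/n = 3719.25 − 457.5²/69 = 685.8261
Population variance = 685.8261 / 69 = 9.9395
Standard deviation = √9.9395 = 3.1527

3.15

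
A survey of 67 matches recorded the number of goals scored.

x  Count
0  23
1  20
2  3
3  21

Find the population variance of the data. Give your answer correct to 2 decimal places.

1.53

Values: 0, 1, 2, 3
n = 67, Σfx = 89, mean = 1.3284
Σfx² = 221
Σf(x − x̄)² = Σfx² − (Σfx)²/n = 221 − 89²/67 = 102.7761
Population variance = 102.7761 / 67 = 1.5340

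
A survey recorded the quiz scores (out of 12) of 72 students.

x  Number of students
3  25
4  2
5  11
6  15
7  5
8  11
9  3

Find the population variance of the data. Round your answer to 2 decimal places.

3.88

Values: 3, 4, 5, 6, 7, 8, 9
n = 72, Σfx = 378, mean = 5.2500
Σfx² = 2264
Σf(x − x̄)² = Σfx² − (Σfx)²/n = 2264 − 378²/72 = 279.5000
Population variance = 279.5000 / 72 = 3.8819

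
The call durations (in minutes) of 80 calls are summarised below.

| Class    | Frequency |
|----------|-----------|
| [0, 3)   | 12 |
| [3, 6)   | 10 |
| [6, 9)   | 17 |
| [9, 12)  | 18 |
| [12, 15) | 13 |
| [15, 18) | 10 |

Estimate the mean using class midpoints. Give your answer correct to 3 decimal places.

9.000

Midpoints: 1.5, 4.5, 7.5, 10.5, 13.5, 16.5
Σfm = 12×1.5 + 10×4.5 + 17×7.5 + 18×10.5 + 13×13.5 + 10×16.5 = 720
n = Σf = 80
Mean = 720 / 80 = 9.0000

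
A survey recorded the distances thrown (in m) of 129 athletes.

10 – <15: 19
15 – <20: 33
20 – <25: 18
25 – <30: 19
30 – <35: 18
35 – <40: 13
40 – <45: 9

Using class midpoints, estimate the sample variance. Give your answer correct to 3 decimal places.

84.769

Midpoints: 12.5, 17.5, 22.5, 27.5, 32.5, 37.5, 42.5
n = 129, Σfm = 3197.5, mean = 24.7868
Σfm² = 90106.25
Σf(m − x̄)² = Σfm² − (Σfm)²/n = 90106.25 − 3197.5²/129 = 10850.3876
Sample variance = 10850.3876 / 128 = 84.7687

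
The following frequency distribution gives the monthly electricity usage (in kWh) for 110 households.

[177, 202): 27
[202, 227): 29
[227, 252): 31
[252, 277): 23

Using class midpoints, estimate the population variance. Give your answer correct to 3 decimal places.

Midpoints: 189.5, 214.5, 239.5, 264.5
n = 110, Σfm = 24845, mean = 225.8636
Σfm² = 5691127.5
Σf(m − x̄)² = Σfm² − (Σfm)²/n = 5691127.5 − 24845²/110 = 79545.4545
Population variance = 79545.4545 / 110 = 723.1405

723.140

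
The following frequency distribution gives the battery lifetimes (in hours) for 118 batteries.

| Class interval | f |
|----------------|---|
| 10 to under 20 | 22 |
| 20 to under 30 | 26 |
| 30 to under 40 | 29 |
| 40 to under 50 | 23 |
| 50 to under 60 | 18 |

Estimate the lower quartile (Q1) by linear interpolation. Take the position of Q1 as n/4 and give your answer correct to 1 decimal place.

Cumulative frequencies: 22, 48, 77, 100, 118
n = 118; position = n/4 = 29.5.
This falls in the class 20 to under 30: L = 20, F = 22, f = 26, h = 10.
Lower quartile ≈ 20 + ((29.5 − 22) / 26) × 10 = 22.8846

22.9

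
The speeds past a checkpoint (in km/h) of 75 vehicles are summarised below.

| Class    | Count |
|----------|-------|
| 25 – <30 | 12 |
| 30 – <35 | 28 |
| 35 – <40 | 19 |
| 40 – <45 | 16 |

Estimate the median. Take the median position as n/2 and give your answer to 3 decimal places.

34.554

Cumulative frequencies: 12, 40, 59, 75
n = 75; position = n/2 = 37.5.
This falls in the class 30 – <35: L = 30, F = 12, f = 28, h = 5.
Median ≈ 30 + ((37.5 − 12) / 28) × 5 = 34.5536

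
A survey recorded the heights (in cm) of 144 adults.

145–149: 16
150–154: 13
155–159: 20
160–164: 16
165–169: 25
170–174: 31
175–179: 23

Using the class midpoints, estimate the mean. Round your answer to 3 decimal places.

164.153

Midpoints: 147, 152, 157, 162, 167, 172, 177
Σfm = 16×147 + 13×152 + 20×157 + 16×162 + 25×167 + 31×172 + 23×177 = 23638
n = Σf = 144
Mean = 23638 / 144 = 164.1528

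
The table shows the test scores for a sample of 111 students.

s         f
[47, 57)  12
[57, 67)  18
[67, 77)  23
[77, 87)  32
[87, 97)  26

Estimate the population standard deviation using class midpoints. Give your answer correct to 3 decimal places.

12.949

Midpoints: 52, 62, 72, 82, 92
n = 111, Σfm = 8412, mean = 75.7838
Σfm² = 656104
Σf(m − x̄)² = Σfm² − (Σfm)²/n = 656104 − 8412²/111 = 18610.8108
Population variance = 18610.8108 / 111 = 167.6650
Standard deviation = √167.6650 = 12.9486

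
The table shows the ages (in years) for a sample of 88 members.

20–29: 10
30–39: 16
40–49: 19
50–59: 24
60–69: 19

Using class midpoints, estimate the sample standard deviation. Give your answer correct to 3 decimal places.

13.057

Midpoints: 24.5, 34.5, 44.5, 54.5, 64.5
n = 88, Σfm = 4176, mean = 47.4545
Σfm² = 213002
Σf(m − x̄)² = Σfm² − (Σfm)²/n = 213002 − 4176²/88 = 14831.8182
Sample variance = 14831.8182 / 87 = 170.4807
Standard deviation = √170.4807 = 13.0568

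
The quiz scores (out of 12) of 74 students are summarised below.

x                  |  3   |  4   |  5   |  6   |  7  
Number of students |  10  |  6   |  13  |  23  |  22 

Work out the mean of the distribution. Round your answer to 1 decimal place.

5.6

Values: 3, 4, 5, 6, 7
Σfx = 10×3 + 6×4 + 13×5 + 23×6 + 22×7 = 411
n = Σf = 74
Mean = 411 / 74 = 5.5541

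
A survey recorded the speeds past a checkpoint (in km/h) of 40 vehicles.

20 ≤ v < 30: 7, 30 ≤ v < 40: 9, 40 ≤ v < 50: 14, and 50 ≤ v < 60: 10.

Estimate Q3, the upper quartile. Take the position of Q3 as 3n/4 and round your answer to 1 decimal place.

Cumulative frequencies: 7, 16, 30, 40
n = 40; position = 3n/4 = 30.
This falls in the class 40 ≤ v < 50: L = 40, F = 16, f = 14, h = 10.
Upper quartile ≈ 40 + ((30 − 16) / 14) × 10 = 50.0000

50.0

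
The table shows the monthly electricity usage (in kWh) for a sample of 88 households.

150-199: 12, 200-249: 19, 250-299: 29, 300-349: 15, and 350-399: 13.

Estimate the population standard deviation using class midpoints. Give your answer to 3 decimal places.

61.689

Midpoints: 174.5, 224.5, 274.5, 324.5, 374.5
n = 88, Σfm = 24056, mean = 273.3636
Σfm² = 6910922
Σf(m − x̄)² = Σfm² − (Σfm)²/n = 6910922 − 24056²/88 = 334886.3636
Population variance = 334886.3636 / 88 = 3805.5269
Standard deviation = √3805.5269 = 61.6890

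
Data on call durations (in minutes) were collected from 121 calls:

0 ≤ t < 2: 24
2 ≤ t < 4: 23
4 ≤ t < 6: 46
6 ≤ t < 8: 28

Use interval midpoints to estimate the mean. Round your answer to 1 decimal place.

4.3

Midpoints: 1, 3, 5, 7
Σfm = 24×1 + 23×3 + 46×5 + 28×7 = 519
n = Σf = 121
Mean = 519 / 121 = 4.2893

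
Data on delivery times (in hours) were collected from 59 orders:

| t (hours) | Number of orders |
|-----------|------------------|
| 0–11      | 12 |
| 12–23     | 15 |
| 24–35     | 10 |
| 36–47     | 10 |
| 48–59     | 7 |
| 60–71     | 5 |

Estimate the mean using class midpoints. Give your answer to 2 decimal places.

29.50

Midpoints: 5.5, 17.5, 29.5, 41.5, 53.5, 65.5
Σfm = 12×5.5 + 15×17.5 + 10×29.5 + 10×41.5 + 7×53.5 + 5×65.5 = 1740.5
n = Σf = 59
Mean = 1740.5 / 59 = 29.5000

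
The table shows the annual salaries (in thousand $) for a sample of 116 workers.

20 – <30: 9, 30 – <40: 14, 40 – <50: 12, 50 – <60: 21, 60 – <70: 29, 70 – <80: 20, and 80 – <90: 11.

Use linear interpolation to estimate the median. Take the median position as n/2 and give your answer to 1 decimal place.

60.7

Cumulative frequencies: 9, 23, 35, 56, 85, 105, 116
n = 116; position = n/2 = 58.
This falls in the class 60 – <70: L = 60, F = 56, f = 29, h = 10.
Median ≈ 60 + ((58 − 56) / 29) × 10 = 60.6897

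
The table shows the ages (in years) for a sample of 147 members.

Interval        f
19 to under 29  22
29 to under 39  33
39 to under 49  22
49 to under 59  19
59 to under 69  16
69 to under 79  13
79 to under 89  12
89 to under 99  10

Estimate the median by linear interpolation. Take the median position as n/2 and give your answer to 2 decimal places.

Cumulative frequencies: 22, 55, 77, 96, 112, 125, 137, 147
n = 147; position = n/2 = 73.5.
This falls in the class 39 to under 49: L = 39, F = 55, f = 22, h = 10.
Median ≈ 39 + ((73.5 − 55) / 22) × 10 = 47.4091

47.41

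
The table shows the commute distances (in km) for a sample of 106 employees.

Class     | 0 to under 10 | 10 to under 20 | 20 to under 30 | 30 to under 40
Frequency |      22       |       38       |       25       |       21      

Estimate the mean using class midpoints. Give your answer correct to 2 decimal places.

Midpoints: 5, 15, 25, 35
Σfm = 22×5 + 38×15 + 25×25 + 21×35 = 2040
n = Σf = 106
Mean = 2040 / 106 = 19.2453

19.25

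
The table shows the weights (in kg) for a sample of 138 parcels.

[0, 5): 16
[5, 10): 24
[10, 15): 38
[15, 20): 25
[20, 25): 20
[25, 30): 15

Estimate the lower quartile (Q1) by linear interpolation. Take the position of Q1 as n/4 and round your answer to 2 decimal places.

8.85

Cumulative frequencies: 16, 40, 78, 103, 123, 138
n = 138; position = n/4 = 34.5.
This falls in the class [5, 10): L = 5, F = 16, f = 24, h = 5.
Lower quartile ≈ 5 + ((34.5 − 16) / 24) × 5 = 8.8542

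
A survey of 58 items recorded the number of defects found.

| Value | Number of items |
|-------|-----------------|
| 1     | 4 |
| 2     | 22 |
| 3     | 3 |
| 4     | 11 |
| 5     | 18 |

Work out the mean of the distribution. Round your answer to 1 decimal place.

Values: 1, 2, 3, 4, 5
Σfx = 4×1 + 22×2 + 3×3 + 11×4 + 18×5 = 191
n = Σf = 58
Mean = 191 / 58 = 3.2931

3.3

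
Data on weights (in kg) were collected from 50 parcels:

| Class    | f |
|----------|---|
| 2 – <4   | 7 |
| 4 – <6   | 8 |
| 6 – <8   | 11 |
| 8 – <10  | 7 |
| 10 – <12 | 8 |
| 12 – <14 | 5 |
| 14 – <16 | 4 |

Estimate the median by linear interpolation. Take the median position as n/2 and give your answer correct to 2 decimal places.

Cumulative frequencies: 7, 15, 26, 33, 41, 46, 50
n = 50; position = n/2 = 25.
This falls in the class 6 – <8: L = 6, F = 15, f = 11, h = 2.
Median ≈ 6 + ((25 − 15) / 11) × 2 = 7.8182

7.82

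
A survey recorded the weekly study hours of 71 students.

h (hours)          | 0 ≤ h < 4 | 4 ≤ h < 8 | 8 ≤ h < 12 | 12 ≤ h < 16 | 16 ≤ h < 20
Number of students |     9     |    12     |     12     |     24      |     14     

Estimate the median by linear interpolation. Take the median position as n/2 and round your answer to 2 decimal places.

12.42

Cumulative frequencies: 9, 21, 33, 57, 71
n = 71; position = n/2 = 35.5.
This falls in the class 12 ≤ h < 16: L = 12, F = 33, f = 24, h = 4.
Median ≈ 12 + ((35.5 − 33) / 24) × 4 = 12.4167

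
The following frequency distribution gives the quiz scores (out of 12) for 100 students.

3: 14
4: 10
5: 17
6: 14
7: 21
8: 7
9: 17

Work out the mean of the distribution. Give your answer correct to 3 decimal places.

Values: 3, 4, 5, 6, 7, 8, 9
Σfx = 14×3 + 10×4 + 17×5 + 14×6 + 21×7 + 7×8 + 17×9 = 607
n = Σf = 100
Mean = 607 / 100 = 6.0700

6.070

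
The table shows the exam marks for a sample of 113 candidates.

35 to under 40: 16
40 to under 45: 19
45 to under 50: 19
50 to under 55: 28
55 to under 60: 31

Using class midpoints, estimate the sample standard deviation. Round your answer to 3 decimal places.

7.032

Midpoints: 37.5, 42.5, 47.5, 52.5, 57.5
n = 113, Σfm = 5562.5, mean = 49.2257
Σfm² = 279356.25
Σf(m − x̄)² = Σfm² − (Σfm)²/n = 279356.25 − 5562.5²/113 = 5538.4956
Sample variance = 5538.4956 / 112 = 49.4509
Standard deviation = √49.4509 = 7.0321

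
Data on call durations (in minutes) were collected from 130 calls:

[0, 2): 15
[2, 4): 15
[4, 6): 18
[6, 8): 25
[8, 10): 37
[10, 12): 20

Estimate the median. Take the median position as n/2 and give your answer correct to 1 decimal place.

Cumulative frequencies: 15, 30, 48, 73, 110, 130
n = 130; position = n/2 = 65.
This falls in the class [6, 8): L = 6, F = 48, f = 25, h = 2.
Median ≈ 6 + ((65 − 48) / 25) × 2 = 7.3600

7.4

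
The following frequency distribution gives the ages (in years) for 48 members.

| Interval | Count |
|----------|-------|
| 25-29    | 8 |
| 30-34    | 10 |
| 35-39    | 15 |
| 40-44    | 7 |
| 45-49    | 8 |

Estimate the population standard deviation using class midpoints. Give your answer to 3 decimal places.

Midpoints: 27, 32, 37, 42, 47
n = 48, Σfm = 1761, mean = 36.6875
Σfm² = 66627
Σf(m − x̄)² = Σfm² − (Σfm)²/n = 66627 − 1761²/48 = 2020.3125
Population variance = 2020.3125 / 48 = 42.0898
Standard deviation = √42.0898 = 6.4877

6.488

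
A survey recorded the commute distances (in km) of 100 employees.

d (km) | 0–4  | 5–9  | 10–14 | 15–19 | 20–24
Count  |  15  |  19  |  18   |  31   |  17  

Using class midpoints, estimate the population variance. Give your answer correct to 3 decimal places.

43.860

Midpoints: 2, 7, 12, 17, 22
n = 100, Σfm = 1280, mean = 12.8000
Σfm² = 20770
Σf(m − x̄)² = Σfm² − (Σfm)²/n = 20770 − 1280²/100 = 4386.0000
Population variance = 4386.0000 / 100 = 43.8600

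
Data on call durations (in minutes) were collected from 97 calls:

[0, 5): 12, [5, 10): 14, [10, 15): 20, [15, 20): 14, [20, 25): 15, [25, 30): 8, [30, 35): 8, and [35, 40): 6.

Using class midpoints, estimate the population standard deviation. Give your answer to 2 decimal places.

Midpoints: 2.5, 7.5, 12.5, 17.5, 22.5, 27.5, 32.5, 37.5
n = 97, Σfm = 1672.5, mean = 17.2423
Σfm² = 38806.25
Σf(m − x̄)² = Σfm² − (Σfm)²/n = 38806.25 − 1672.5²/97 = 9968.5567
Population variance = 9968.5567 / 97 = 102.7686
Standard deviation = √102.7686 = 10.1375

10.14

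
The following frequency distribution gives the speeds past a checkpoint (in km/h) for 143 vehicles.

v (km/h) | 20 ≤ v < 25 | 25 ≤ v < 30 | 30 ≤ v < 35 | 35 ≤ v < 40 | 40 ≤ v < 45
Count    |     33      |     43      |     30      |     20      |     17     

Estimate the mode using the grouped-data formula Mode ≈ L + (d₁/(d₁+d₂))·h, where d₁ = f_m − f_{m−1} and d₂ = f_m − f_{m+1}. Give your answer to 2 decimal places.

Modal class: 25 ≤ v < 30 (highest frequency 43).
d₁ = 43 − 33 = 10, d₂ = 43 − 30 = 13
Mode ≈ 25 + (10/(10+13)) × 5 = 25 + 2.1739 = 27.1739

27.17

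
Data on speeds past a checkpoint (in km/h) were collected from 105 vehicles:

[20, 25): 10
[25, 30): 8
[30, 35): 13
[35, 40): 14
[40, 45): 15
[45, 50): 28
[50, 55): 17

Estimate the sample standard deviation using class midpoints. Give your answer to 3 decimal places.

9.522

Midpoints: 22.5, 27.5, 32.5, 37.5, 42.5, 47.5, 52.5
n = 105, Σfm = 4252.5, mean = 40.5000
Σfm² = 181656.25
Σf(m − x̄)² = Σfm² − (Σfm)²/n = 181656.25 − 4252.5²/105 = 9430.0000
Sample variance = 9430.0000 / 104 = 90.6731
Standard deviation = √90.6731 = 9.5222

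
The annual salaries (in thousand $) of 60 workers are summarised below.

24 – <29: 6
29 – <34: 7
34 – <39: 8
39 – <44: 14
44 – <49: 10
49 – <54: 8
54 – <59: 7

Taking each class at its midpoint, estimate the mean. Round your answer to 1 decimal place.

42.1

Midpoints: 26.5, 31.5, 36.5, 41.5, 46.5, 51.5, 56.5
Σfm = 6×26.5 + 7×31.5 + 8×36.5 + 14×41.5 + 10×46.5 + 8×51.5 + 7×56.5 = 2525
n = Σf = 60
Mean = 2525 / 60 = 42.0833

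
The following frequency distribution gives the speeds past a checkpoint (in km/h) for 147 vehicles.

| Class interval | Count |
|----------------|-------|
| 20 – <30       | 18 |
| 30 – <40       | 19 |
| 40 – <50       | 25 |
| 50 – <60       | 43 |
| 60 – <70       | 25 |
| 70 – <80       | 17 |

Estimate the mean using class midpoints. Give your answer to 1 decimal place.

Midpoints: 25, 35, 45, 55, 65, 75
Σfm = 18×25 + 19×35 + 25×45 + 43×55 + 25×65 + 17×75 = 7505
n = Σf = 147
Mean = 7505 / 147 = 51.0544

51.1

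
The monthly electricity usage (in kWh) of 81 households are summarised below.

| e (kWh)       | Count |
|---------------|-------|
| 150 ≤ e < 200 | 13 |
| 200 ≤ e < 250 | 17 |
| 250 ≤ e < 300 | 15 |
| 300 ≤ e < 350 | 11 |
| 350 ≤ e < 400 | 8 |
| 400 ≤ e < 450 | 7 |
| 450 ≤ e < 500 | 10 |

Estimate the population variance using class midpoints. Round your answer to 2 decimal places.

Midpoints: 175, 225, 275, 325, 375, 425, 475
n = 81, Σfm = 24525, mean = 302.7778
Σfm² = 8200625
Σf(m − x̄)² = Σfm² − (Σfm)²/n = 8200625 − 24525²/81 = 775000.0000
Population variance = 775000.0000 / 81 = 9567.9012

9567.90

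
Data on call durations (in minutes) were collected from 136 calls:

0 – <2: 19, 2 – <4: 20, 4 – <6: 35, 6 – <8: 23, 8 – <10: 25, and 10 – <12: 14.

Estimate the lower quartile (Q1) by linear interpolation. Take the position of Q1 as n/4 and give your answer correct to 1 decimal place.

Cumulative frequencies: 19, 39, 74, 97, 122, 136
n = 136; position = n/4 = 34.
This falls in the class 2 – <4: L = 2, F = 19, f = 20, h = 2.
Lower quartile ≈ 2 + ((34 − 19) / 20) × 2 = 3.5000

3.5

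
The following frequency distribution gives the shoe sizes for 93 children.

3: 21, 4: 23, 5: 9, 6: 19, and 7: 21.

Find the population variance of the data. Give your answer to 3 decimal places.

Values: 3, 4, 5, 6, 7
n = 93, Σfx = 461, mean = 4.9570
Σfx² = 2495
Σf(x − x̄)² = Σfx² − (Σfx)²/n = 2495 − 461²/93 = 209.8280
Population variance = 209.8280 / 93 = 2.2562

2.256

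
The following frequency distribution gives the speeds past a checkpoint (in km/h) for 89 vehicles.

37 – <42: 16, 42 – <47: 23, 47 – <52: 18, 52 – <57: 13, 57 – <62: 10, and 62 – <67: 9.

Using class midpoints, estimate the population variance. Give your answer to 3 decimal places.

62.000

Midpoints: 39.5, 44.5, 49.5, 54.5, 59.5, 64.5
n = 89, Σfm = 4430.5, mean = 49.7809
Σfm² = 226072.25
Σf(m − x̄)² = Σfm² − (Σfm)²/n = 226072.25 − 4430.5²/89 = 5517.9775
Population variance = 5517.9775 / 89 = 61.9997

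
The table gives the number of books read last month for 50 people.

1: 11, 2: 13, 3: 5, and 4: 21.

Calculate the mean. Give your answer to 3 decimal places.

Values: 1, 2, 3, 4
Σfx = 11×1 + 13×2 + 5×3 + 21×4 = 136
n = Σf = 50
Mean = 136 / 50 = 2.7200

2.720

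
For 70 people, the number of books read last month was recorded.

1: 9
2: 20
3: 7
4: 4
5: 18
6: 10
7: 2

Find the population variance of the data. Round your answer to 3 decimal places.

Values: 1, 2, 3, 4, 5, 6, 7
n = 70, Σfx = 250, mean = 3.5714
Σfx² = 1124
Σf(x − x̄)² = Σfx² − (Σfx)²/n = 1124 − 250²/70 = 231.1429
Population variance = 231.1429 / 70 = 3.3020

3.302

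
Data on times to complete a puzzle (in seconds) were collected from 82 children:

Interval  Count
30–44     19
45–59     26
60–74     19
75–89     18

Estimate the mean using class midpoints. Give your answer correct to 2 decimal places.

58.59

Midpoints: 37, 52, 67, 82
Σfm = 19×37 + 26×52 + 19×67 + 18×82 = 4804
n = Σf = 82
Mean = 4804 / 82 = 58.5854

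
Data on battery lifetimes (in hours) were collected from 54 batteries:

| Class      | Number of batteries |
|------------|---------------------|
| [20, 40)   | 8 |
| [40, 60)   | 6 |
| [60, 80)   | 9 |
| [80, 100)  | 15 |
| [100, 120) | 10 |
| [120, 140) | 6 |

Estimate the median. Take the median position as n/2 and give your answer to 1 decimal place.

Cumulative frequencies: 8, 14, 23, 38, 48, 54
n = 54; position = n/2 = 27.
This falls in the class [80, 100): L = 80, F = 23, f = 15, h = 20.
Median ≈ 80 + ((27 − 23) / 15) × 20 = 85.3333

85.3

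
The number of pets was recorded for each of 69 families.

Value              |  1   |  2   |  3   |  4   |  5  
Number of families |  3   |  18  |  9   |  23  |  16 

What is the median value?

4

Cumulative frequencies: 3, 21, 30, 53, 69
n = 69, so the median is the value in position (n+1)/2 = 35.
Position 35 falls at value 4.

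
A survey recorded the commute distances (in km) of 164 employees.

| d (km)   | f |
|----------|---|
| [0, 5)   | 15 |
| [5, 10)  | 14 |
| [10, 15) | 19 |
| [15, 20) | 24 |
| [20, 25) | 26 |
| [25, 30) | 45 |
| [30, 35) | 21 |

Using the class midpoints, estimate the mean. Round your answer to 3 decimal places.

Midpoints: 2.5, 7.5, 12.5, 17.5, 22.5, 27.5, 32.5
Σfm = 15×2.5 + 14×7.5 + 19×12.5 + 24×17.5 + 26×22.5 + 45×27.5 + 21×32.5 = 3305
n = Σf = 164
Mean = 3305 / 164 = 20.1524

20.152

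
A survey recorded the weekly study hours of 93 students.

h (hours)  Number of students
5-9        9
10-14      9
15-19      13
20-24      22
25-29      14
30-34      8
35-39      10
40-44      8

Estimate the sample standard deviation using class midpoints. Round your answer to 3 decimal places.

10.183

Midpoints: 7, 12, 17, 22, 27, 32, 37, 42
n = 93, Σfm = 2216, mean = 23.8280
Σfm² = 62342
Σf(m − x̄)² = Σfm² − (Σfm)²/n = 62342 − 2216²/93 = 9539.2473
Sample variance = 9539.2473 / 92 = 103.6875
Standard deviation = √103.6875 = 10.1827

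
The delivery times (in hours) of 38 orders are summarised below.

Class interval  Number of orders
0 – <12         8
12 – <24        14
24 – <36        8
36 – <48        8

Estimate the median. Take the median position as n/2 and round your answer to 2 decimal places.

21.43

Cumulative frequencies: 8, 22, 30, 38
n = 38; position = n/2 = 19.
This falls in the class 12 – <24: L = 12, F = 8, f = 14, h = 12.
Median ≈ 12 + ((19 − 8) / 14) × 12 = 21.4286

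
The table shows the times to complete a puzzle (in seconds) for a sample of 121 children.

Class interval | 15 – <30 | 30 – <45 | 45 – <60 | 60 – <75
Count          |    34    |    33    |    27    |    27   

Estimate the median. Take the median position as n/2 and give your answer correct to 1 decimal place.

Cumulative frequencies: 34, 67, 94, 121
n = 121; position = n/2 = 60.5.
This falls in the class 30 – <45: L = 30, F = 34, f = 33, h = 15.
Median ≈ 30 + ((60.5 − 34) / 33) × 15 = 42.0455

42.0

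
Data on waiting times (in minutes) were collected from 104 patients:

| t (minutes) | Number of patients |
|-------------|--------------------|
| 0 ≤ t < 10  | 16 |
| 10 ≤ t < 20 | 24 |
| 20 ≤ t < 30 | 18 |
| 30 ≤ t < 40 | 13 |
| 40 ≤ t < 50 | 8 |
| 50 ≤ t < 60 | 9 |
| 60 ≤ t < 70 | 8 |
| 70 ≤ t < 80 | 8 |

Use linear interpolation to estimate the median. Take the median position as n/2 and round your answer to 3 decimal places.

26.667

Cumulative frequencies: 16, 40, 58, 71, 79, 88, 96, 104
n = 104; position = n/2 = 52.
This falls in the class 20 ≤ t < 30: L = 20, F = 40, f = 18, h = 10.
Median ≈ 20 + ((52 − 40) / 18) × 10 = 26.6667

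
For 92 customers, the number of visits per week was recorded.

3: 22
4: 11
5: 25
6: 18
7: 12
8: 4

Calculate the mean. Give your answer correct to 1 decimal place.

Values: 3, 4, 5, 6, 7, 8
Σfx = 22×3 + 11×4 + 25×5 + 18×6 + 12×7 + 4×8 = 459
n = Σf = 92
Mean = 459 / 92 = 4.9891

5.0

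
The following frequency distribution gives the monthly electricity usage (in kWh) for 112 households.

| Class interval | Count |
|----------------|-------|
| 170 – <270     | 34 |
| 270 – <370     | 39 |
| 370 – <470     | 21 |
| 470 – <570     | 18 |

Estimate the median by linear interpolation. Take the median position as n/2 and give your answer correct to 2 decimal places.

Cumulative frequencies: 34, 73, 94, 112
n = 112; position = n/2 = 56.
This falls in the class 270 – <370: L = 270, F = 34, f = 39, h = 100.
Median ≈ 270 + ((56 − 34) / 39) × 100 = 326.4103

326.41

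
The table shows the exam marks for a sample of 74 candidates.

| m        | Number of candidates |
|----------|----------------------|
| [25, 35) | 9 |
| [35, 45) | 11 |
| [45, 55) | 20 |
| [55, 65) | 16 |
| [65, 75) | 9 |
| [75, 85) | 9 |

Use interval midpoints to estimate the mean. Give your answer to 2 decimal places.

Midpoints: 30, 40, 50, 60, 70, 80
Σfm = 9×30 + 11×40 + 20×50 + 16×60 + 9×70 + 9×80 = 4020
n = Σf = 74
Mean = 4020 / 74 = 54.3243

54.32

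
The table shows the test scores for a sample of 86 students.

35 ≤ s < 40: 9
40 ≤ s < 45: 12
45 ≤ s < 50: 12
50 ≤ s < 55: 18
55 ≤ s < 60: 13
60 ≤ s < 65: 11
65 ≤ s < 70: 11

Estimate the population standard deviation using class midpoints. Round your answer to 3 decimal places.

9.287

Midpoints: 37.5, 42.5, 47.5, 52.5, 57.5, 62.5, 67.5
n = 86, Σfm = 4540, mean = 52.7907
Σfm² = 247087.5
Σf(m − x̄)² = Σfm² − (Σfm)²/n = 247087.5 − 4540²/86 = 7417.7326
Population variance = 7417.7326 / 86 = 86.2527
Standard deviation = √86.2527 = 9.2872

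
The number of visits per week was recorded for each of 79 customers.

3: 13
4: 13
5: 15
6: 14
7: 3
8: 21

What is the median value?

5

Cumulative frequencies: 13, 26, 41, 55, 58, 79
n = 79, so the median is the value in position (n+1)/2 = 40.
Position 40 falls at value 5.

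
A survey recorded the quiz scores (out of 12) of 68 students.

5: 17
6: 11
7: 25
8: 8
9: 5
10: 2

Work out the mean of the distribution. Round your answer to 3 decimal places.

Values: 5, 6, 7, 8, 9, 10
Σfx = 17×5 + 11×6 + 25×7 + 8×8 + 5×9 + 2×10 = 455
n = Σf = 68
Mean = 455 / 68 = 6.6912

6.691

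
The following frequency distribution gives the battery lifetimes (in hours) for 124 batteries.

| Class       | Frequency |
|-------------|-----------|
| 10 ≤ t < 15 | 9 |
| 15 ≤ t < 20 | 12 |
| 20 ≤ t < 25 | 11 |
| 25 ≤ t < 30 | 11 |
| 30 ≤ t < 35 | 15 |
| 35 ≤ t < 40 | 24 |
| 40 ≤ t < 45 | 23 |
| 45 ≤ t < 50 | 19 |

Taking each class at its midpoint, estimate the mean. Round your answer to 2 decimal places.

33.39

Midpoints: 12.5, 17.5, 22.5, 27.5, 32.5, 37.5, 42.5, 47.5
Σfm = 9×12.5 + 12×17.5 + 11×22.5 + 11×27.5 + 15×32.5 + 24×37.5 + 23×42.5 + 19×47.5 = 4140
n = Σf = 124
Mean = 4140 / 124 = 33.3871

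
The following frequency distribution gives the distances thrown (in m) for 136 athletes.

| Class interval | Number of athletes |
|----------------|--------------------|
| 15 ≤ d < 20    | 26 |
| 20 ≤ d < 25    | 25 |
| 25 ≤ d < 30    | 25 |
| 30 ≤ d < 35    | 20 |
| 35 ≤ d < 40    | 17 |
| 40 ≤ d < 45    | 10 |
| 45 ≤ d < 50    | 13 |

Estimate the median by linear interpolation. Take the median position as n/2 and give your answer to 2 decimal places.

28.40

Cumulative frequencies: 26, 51, 76, 96, 113, 123, 136
n = 136; position = n/2 = 68.
This falls in the class 25 ≤ d < 30: L = 25, F = 51, f = 25, h = 5.
Median ≈ 25 + ((68 − 51) / 25) × 5 = 28.4000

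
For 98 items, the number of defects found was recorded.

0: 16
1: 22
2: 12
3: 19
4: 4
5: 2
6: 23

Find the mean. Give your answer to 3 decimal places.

2.724

Values: 0, 1, 2, 3, 4, 5, 6
Σfx = 16×0 + 22×1 + 12×2 + 19×3 + 4×4 + 2×5 + 23×6 = 267
n = Σf = 98
Mean = 267 / 98 = 2.7245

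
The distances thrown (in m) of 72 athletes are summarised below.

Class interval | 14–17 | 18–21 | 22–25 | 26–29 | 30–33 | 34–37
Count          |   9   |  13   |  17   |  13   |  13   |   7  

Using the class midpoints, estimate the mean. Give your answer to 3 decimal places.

25.111

Midpoints: 15.5, 19.5, 23.5, 27.5, 31.5, 35.5
Σfm = 9×15.5 + 13×19.5 + 17×23.5 + 13×27.5 + 13×31.5 + 7×35.5 = 1808
n = Σf = 72
Mean = 1808 / 72 = 25.1111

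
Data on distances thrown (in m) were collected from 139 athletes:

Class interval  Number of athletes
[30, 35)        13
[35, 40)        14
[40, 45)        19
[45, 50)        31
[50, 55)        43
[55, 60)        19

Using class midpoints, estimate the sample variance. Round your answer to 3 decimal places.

56.308

Midpoints: 32.5, 37.5, 42.5, 47.5, 52.5, 57.5
n = 139, Σfm = 6577.5, mean = 47.3201
Σfm² = 319018.75
Σf(m − x̄)² = Σfm² − (Σfm)²/n = 319018.75 − 6577.5²/139 = 7770.5036
Sample variance = 7770.5036 / 138 = 56.3080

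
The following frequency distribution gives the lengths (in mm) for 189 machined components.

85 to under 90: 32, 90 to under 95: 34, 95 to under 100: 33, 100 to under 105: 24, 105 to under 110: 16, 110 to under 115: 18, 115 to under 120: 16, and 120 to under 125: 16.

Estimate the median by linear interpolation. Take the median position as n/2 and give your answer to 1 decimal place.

Cumulative frequencies: 32, 66, 99, 123, 139, 157, 173, 189
n = 189; position = n/2 = 94.5.
This falls in the class 95 to under 100: L = 95, F = 66, f = 33, h = 5.
Median ≈ 95 + ((94.5 − 66) / 33) × 5 = 99.3182

99.3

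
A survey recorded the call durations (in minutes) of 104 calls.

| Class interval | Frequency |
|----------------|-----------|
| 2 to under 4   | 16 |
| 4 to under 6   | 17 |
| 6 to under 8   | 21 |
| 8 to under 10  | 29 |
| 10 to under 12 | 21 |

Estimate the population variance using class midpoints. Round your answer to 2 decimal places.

7.28

Midpoints: 3, 5, 7, 9, 11
n = 104, Σfm = 772, mean = 7.4231
Σfm² = 6488
Σf(m − x̄)² = Σfm² − (Σfm)²/n = 6488 − 772²/104 = 757.3846
Population variance = 757.3846 / 104 = 7.2825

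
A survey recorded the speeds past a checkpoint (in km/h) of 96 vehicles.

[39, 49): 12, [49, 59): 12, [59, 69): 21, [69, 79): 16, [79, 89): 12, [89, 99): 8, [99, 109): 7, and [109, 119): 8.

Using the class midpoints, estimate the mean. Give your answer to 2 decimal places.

74.00

Midpoints: 44, 54, 64, 74, 84, 94, 104, 114
Σfm = 12×44 + 12×54 + 21×64 + 16×74 + 12×84 + 8×94 + 7×104 + 8×114 = 7104
n = Σf = 96
Mean = 7104 / 96 = 74.0000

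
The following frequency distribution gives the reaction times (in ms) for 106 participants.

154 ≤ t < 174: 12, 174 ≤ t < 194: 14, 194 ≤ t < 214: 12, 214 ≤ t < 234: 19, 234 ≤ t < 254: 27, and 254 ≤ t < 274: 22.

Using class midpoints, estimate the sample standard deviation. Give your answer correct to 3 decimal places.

33.282

Midpoints: 164, 184, 204, 224, 244, 264
n = 106, Σfm = 23644, mean = 223.0566
Σfm² = 5390256
Σf(m − x̄)² = Σfm² − (Σfm)²/n = 5390256 − 23644²/106 = 116305.6604
Sample variance = 116305.6604 / 105 = 1107.6730
Standard deviation = √1107.6730 = 33.2817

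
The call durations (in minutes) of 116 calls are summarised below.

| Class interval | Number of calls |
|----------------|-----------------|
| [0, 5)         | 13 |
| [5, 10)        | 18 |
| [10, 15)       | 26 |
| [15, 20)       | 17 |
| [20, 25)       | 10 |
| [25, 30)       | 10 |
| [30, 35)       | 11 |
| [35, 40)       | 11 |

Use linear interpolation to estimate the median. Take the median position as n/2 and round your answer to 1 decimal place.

Cumulative frequencies: 13, 31, 57, 74, 84, 94, 105, 116
n = 116; position = n/2 = 58.
This falls in the class [15, 20): L = 15, F = 57, f = 17, h = 5.
Median ≈ 15 + ((58 − 57) / 17) × 5 = 15.2941

15.3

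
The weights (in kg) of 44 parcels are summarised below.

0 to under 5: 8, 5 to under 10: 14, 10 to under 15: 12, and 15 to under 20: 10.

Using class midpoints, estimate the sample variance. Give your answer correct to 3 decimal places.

Midpoints: 2.5, 7.5, 12.5, 17.5
n = 44, Σfm = 450, mean = 10.2273
Σfm² = 5775
Σf(m − x̄)² = Σfm² − (Σfm)²/n = 5775 − 450²/44 = 1172.7273
Sample variance = 1172.7273 / 43 = 27.2727

27.273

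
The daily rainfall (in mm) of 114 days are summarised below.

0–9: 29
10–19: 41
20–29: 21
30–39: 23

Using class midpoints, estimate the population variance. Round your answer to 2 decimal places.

Midpoints: 4.5, 14.5, 24.5, 34.5
n = 114, Σfm = 2033, mean = 17.8333
Σfm² = 49188.5
Σf(m − x̄)² = Σfm² − (Σfm)²/n = 49188.5 − 2033²/114 = 12933.3333
Population variance = 12933.3333 / 114 = 113.4503

113.45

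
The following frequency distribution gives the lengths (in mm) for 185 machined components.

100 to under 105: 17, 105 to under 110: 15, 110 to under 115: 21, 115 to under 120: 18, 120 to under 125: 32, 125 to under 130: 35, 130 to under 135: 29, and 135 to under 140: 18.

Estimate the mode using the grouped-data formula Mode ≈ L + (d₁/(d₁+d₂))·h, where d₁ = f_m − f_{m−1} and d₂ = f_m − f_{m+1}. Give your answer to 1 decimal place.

126.7

Modal class: 125 to under 130 (highest frequency 35).
d₁ = 35 − 32 = 3, d₂ = 35 − 29 = 6
Mode ≈ 125 + (3/(3+6)) × 5 = 125 + 1.6667 = 126.6667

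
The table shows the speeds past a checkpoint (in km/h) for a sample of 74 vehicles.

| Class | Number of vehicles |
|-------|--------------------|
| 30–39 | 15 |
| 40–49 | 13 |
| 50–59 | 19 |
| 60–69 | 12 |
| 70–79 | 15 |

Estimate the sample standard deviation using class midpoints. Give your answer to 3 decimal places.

14.093

Midpoints: 34.5, 44.5, 54.5, 64.5, 74.5
n = 74, Σfm = 4023, mean = 54.3649
Σfm² = 233208.5
Σf(m − x̄)² = Σfm² − (Σfm)²/n = 233208.5 − 4023²/74 = 14498.6486
Sample variance = 14498.6486 / 73 = 198.6116
Standard deviation = √198.6116 = 14.0930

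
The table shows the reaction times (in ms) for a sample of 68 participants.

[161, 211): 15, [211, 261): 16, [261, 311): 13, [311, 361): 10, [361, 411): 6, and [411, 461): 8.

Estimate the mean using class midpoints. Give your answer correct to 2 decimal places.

286.00

Midpoints: 186, 236, 286, 336, 386, 436
Σfm = 15×186 + 16×236 + 13×286 + 10×336 + 6×386 + 8×436 = 19448
n = Σf = 68
Mean = 19448 / 68 = 286.0000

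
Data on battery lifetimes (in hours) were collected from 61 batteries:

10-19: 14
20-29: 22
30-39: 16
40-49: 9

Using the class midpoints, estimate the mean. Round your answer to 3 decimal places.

Midpoints: 14.5, 24.5, 34.5, 44.5
Σfm = 14×14.5 + 22×24.5 + 16×34.5 + 9×44.5 = 1694.5
n = Σf = 61
Mean = 1694.5 / 61 = 27.7787

27.779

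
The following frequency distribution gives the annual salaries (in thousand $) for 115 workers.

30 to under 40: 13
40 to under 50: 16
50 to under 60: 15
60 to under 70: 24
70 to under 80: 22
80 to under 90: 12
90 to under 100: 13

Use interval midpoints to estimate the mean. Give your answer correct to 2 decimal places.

64.91

Midpoints: 35, 45, 55, 65, 75, 85, 95
Σfm = 13×35 + 16×45 + 15×55 + 24×65 + 22×75 + 12×85 + 13×95 = 7465
n = Σf = 115
Mean = 7465 / 115 = 64.9130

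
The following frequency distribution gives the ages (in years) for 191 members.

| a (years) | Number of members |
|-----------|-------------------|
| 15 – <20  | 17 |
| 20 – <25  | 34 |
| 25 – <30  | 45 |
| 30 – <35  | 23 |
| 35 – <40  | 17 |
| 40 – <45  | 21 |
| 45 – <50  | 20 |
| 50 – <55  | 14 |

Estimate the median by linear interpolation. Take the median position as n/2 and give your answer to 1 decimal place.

Cumulative frequencies: 17, 51, 96, 119, 136, 157, 177, 191
n = 191; position = n/2 = 95.5.
This falls in the class 25 – <30: L = 25, F = 51, f = 45, h = 5.
Median ≈ 25 + ((95.5 − 51) / 45) × 5 = 29.9444

29.9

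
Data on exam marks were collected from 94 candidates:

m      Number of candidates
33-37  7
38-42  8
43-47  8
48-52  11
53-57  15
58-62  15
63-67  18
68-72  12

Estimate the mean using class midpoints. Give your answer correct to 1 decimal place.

Midpoints: 35, 40, 45, 50, 55, 60, 65, 70
Σfm = 7×35 + 8×40 + 8×45 + 11×50 + 15×55 + 15×60 + 18×65 + 12×70 = 5210
n = Σf = 94
Mean = 5210 / 94 = 55.4255

55.4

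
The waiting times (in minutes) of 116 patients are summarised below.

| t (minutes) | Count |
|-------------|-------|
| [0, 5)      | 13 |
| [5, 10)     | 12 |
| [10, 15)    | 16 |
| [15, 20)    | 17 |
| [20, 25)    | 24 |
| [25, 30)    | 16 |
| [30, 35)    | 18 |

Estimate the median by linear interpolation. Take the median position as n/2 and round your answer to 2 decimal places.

20.00

Cumulative frequencies: 13, 25, 41, 58, 82, 98, 116
n = 116; position = n/2 = 58.
This falls in the class [15, 20): L = 15, F = 41, f = 17, h = 5.
Median ≈ 15 + ((58 − 41) / 17) × 5 = 20.0000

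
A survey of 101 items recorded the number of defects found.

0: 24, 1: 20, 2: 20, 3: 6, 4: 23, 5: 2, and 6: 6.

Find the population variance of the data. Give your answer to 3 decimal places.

Values: 0, 1, 2, 3, 4, 5, 6
n = 101, Σfx = 216, mean = 2.1386
Σfx² = 788
Σf(x − x̄)² = Σfx² − (Σfx)²/n = 788 − 216²/101 = 326.0594
Population variance = 326.0594 / 101 = 3.2283

3.228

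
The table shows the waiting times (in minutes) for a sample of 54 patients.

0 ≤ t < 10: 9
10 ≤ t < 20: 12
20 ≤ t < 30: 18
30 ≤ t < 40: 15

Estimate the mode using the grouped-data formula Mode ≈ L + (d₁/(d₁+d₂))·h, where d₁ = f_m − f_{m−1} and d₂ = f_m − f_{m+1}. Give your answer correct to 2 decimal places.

Modal class: 20 ≤ t < 30 (highest frequency 18).
d₁ = 18 − 12 = 6, d₂ = 18 − 15 = 3
Mode ≈ 20 + (6/(6+3)) × 10 = 20 + 6.6667 = 26.6667

26.67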